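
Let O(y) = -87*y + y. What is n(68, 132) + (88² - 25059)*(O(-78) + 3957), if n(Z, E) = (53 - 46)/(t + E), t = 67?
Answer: -36748230518/199 ≈ -1.8466e+8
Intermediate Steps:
O(y) = -86*y
n(Z, E) = 7/(67 + E) (n(Z, E) = (53 - 46)/(67 + E) = 7/(67 + E))
n(68, 132) + (88² - 25059)*(O(-78) + 3957) = 7/(67 + 132) + (88² - 25059)*(-86*(-78) + 3957) = 7/199 + (7744 - 25059)*(6708 + 3957) = 7*(1/199) - 17315*10665 = 7/199 - 184664475 = -36748230518/199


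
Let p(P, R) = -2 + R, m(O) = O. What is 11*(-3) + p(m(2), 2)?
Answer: -33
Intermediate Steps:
11*(-3) + p(m(2), 2) = 11*(-3) + (-2 + 2) = -33 + 0 = -33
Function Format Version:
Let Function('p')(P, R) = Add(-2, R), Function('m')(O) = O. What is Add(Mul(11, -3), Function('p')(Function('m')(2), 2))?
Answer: -33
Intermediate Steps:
Add(Mul(11, -3), Function('p')(Function('m')(2), 2)) = Add(Mul(11, -3), Add(-2, 2)) = Add(-33, 0) = -33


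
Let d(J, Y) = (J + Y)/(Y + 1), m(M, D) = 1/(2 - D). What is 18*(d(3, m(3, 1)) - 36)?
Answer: -612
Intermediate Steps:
d(J, Y) = (J + Y)/(1 + Y)
18*(d(3, m(3, 1)) - 36) = 18*((3 - 1/(-2 + 1))/(1 - 1/(-2 + 1)) - 36) = 18*((3 - 1/(-1))/(1 - 1/(-1)) - 36) = 18*((3 - 1*(-1))/(1 - 1*(-1)) - 36) = 18*((3 + 1)/(1 + 1) - 36) = 18*(4/2 - 36) = 18*((1/2)*4 - 36) = 18*(2 - 36) = 18*(-34) = -612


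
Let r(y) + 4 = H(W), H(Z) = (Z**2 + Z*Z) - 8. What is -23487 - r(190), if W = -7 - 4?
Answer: -23717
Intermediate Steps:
W = -11
H(Z) = -8 + 2*Z**2 (H(Z) = (Z**2 + Z**2) - 8 = 2*Z**2 - 8 = -8 + 2*Z**2)
r(y) = 230 (r(y) = -4 + (-8 + 2*(-11)**2) = -4 + (-8 + 2*121) = -4 + (-8 + 242) = -4 + 234 = 230)
-23487 - r(190) = -23487 - 1*230 = -23487 - 230 = -23717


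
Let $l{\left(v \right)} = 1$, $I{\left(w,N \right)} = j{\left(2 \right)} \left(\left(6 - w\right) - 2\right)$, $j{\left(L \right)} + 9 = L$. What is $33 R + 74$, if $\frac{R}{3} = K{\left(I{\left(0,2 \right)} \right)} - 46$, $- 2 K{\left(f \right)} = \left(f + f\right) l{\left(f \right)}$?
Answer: $-1708$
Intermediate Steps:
$j{\left(L \right)} = -9 + L$
$I{\left(w,N \right)} = -28 + 7 w$ ($I{\left(w,N \right)} = \left(-9 + 2\right) \left(\left(6 - w\right) - 2\right) = - 7 \left(4 - w\right) = -28 + 7 w$)
$K{\left(f \right)} = - f$ ($K{\left(f \right)} = - \frac{\left(f + f\right) 1}{2} = - \frac{2 f 1}{2} = - \frac{2 f}{2} = - f$)
$R = -54$ ($R = 3 \left(- (-28 + 7 \cdot 0) - 46\right) = 3 \left(- (-28 + 0) - 46\right) = 3 \left(\left(-1\right) \left(-28\right) - 46\right) = 3 \left(28 - 46\right) = 3 \left(-18\right) = -54$)
$33 R + 74 = 33 \left(-54\right) + 74 = -1782 + 74 = -1708$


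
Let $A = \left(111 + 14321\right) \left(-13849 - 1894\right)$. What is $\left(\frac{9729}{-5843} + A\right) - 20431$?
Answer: $- \frac{1327666376830}{5843} \approx -2.2722 \cdot 10^{8}$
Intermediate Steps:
$A = -227202976$ ($A = 14432 \left(-15743\right) = -227202976$)
$\left(\frac{9729}{-5843} + A\right) - 20431 = \left(\frac{9729}{-5843} - 227202976\right) - 20431 = \left(9729 \left(- \frac{1}{5843}\right) - 227202976\right) - 20431 = \left(- \frac{9729}{5843} - 227202976\right) - 20431 = - \frac{1327546998497}{5843} - 20431 = - \frac{1327666376830}{5843}$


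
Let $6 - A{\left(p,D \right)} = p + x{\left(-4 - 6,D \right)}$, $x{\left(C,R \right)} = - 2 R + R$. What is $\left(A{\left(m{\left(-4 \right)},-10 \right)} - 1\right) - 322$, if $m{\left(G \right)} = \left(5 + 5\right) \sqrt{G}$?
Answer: $-327 - 20 i \approx -327.0 - 20.0 i$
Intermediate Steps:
$x{\left(C,R \right)} = - R$
$m{\left(G \right)} = 10 \sqrt{G}$
$A{\left(p,D \right)} = 6 + D - p$ ($A{\left(p,D \right)} = 6 - \left(p - D\right) = 6 + \left(D - p\right) = 6 + D - p$)
$\left(A{\left(m{\left(-4 \right)},-10 \right)} - 1\right) - 322 = \left(\left(6 - 10 - 10 \sqrt{-4}\right) - 1\right) - 322 = \left(\left(6 - 10 - 10 \cdot 2 i\right) - 1\right) - 322 = \left(\left(6 - 10 - 20 i\right) - 1\right) - 322 = \left(\left(-4 - 20 i\right) - 1\right) - 322 = \left(-5 - 20 i\right) - 322 = -327 - 20 i$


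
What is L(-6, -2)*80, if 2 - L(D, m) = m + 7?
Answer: -240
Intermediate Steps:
L(D, m) = -5 - m (L(D, m) = 2 - (m + 7) = 2 - (7 + m) = 2 + (-7 - m) = -5 - m)
L(-6, -2)*80 = (-5 - 1*(-2))*80 = (-5 + 2)*80 = -3*80 = -240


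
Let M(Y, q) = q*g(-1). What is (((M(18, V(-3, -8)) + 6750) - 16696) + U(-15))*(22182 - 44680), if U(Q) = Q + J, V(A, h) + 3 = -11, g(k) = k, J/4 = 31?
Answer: 220997854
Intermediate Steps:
J = 124 (J = 4*31 = 124)
V(A, h) = -14 (V(A, h) = -3 - 11 = -14)
M(Y, q) = -q (M(Y, q) = q*(-1) = -q)
U(Q) = 124 + Q (U(Q) = Q + 124 = 124 + Q)
(((M(18, V(-3, -8)) + 6750) - 16696) + U(-15))*(22182 - 44680) = (((-1*(-14) + 6750) - 16696) + (124 - 15))*(22182 - 44680) = (((14 + 6750) - 16696) + 109)*(-22498) = ((6764 - 16696) + 109)*(-22498) = (-9932 + 109)*(-22498) = -9823*(-22498) = 220997854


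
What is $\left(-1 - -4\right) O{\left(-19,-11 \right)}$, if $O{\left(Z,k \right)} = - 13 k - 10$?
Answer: $399$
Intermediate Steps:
$O{\left(Z,k \right)} = -10 - 13 k$
$\left(-1 - -4\right) O{\left(-19,-11 \right)} = \left(-1 - -4\right) \left(-10 - -143\right) = \left(-1 + 4\right) \left(-10 + 143\right) = 3 \cdot 133 = 399$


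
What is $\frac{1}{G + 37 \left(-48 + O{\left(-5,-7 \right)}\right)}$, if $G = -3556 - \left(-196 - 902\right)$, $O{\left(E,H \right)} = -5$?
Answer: $- \frac{1}{4419} \approx -0.0002263$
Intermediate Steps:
$G = -2458$ ($G = -3556 - \left(-196 - 902\right) = -3556 - -1098 = -3556 + 1098 = -2458$)
$\frac{1}{G + 37 \left(-48 + O{\left(-5,-7 \right)}\right)} = \frac{1}{-2458 + 37 \left(-48 - 5\right)} = \frac{1}{-2458 + 37 \left(-53\right)} = \frac{1}{-2458 - 1961} = \frac{1}{-4419} = - \frac{1}{4419}$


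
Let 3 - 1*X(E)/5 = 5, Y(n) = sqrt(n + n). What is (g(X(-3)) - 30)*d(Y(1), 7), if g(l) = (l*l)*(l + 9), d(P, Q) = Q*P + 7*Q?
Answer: -6370 - 910*sqrt(2) ≈ -7656.9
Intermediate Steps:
Y(n) = sqrt(2)*sqrt(n) (Y(n) = sqrt(2*n) = sqrt(2)*sqrt(n))
X(E) = -10 (X(E) = 15 - 5*5 = 15 - 25 = -10)
d(P, Q) = 7*Q + P*Q (d(P, Q) = P*Q + 7*Q = 7*Q + P*Q)
g(l) = l**2*(9 + l)
(g(X(-3)) - 30)*d(Y(1), 7) = ((-10)**2*(9 - 10) - 30)*(7*(7 + sqrt(2)*sqrt(1))) = (100*(-1) - 30)*(7*(7 + sqrt(2)*1)) = (-100 - 30)*(7*(7 + sqrt(2))) = -130*(49 + 7*sqrt(2)) = -6370 - 910*sqrt(2)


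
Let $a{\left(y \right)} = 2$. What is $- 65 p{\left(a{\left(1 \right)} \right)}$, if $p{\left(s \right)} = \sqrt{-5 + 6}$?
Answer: $-65$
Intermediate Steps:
$p{\left(s \right)} = 1$ ($p{\left(s \right)} = \sqrt{1} = 1$)
$- 65 p{\left(a{\left(1 \right)} \right)} = \left(-65\right) 1 = -65$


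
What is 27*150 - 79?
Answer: 3971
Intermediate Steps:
27*150 - 79 = 4050 - 79 = 3971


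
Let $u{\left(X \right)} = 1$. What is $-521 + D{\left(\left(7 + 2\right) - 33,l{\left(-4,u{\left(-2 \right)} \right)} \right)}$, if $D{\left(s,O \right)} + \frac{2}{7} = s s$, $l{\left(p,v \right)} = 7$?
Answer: $\frac{383}{7} \approx 54.714$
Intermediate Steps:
$D{\left(s,O \right)} = - \frac{2}{7} + s^{2}$ ($D{\left(s,O \right)} = - \frac{2}{7} + s s = - \frac{2}{7} + s^{2}$)
$-521 + D{\left(\left(7 + 2\right) - 33,l{\left(-4,u{\left(-2 \right)} \right)} \right)} = -521 - \left(\frac{2}{7} - \left(\left(7 + 2\right) - 33\right)^{2}\right) = -521 - \left(\frac{2}{7} - \left(9 - 33\right)^{2}\right) = -521 - \left(\frac{2}{7} - \left(-24\right)^{2}\right) = -521 + \left(- \frac{2}{7} + 576\right) = -521 + \frac{4030}{7} = \frac{383}{7}$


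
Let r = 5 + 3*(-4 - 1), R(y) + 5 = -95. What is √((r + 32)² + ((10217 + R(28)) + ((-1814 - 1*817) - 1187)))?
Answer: √6783 ≈ 82.359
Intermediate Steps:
R(y) = -100 (R(y) = -5 - 95 = -100)
r = -10 (r = 5 + 3*(-5) = 5 - 15 = -10)
√((r + 32)² + ((10217 + R(28)) + ((-1814 - 1*817) - 1187))) = √((-10 + 32)² + ((10217 - 100) + ((-1814 - 1*817) - 1187))) = √(22² + (10117 + ((-1814 - 817) - 1187))) = √(484 + (10117 + (-2631 - 1187))) = √(484 + (10117 - 3818)) = √(484 + 6299) = √6783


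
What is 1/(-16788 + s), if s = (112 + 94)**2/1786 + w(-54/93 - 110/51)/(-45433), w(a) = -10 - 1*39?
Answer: -40571669/680153138021 ≈ -5.9651e-5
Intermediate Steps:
w(a) = -49 (w(a) = -10 - 39 = -49)
s = 964041151/40571669 (s = (112 + 94)**2/1786 - 49/(-45433) = 206**2*(1/1786) - 49*(-1/45433) = 42436*(1/1786) + 49/45433 = 21218/893 + 49/45433 = 964041151/40571669 ≈ 23.761)
1/(-16788 + s) = 1/(-16788 + 964041151/40571669) = 1/(-680153138021/40571669) = -40571669/680153138021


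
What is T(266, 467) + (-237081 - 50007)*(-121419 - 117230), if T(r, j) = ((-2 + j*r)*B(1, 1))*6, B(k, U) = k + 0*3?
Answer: 68514009432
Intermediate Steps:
B(k, U) = k (B(k, U) = k + 0 = k)
T(r, j) = -12 + 6*j*r (T(r, j) = ((-2 + j*r)*1)*6 = (-2 + j*r)*6 = -12 + 6*j*r)
T(266, 467) + (-237081 - 50007)*(-121419 - 117230) = (-12 + 6*467*266) + (-237081 - 50007)*(-121419 - 117230) = (-12 + 745332) - 287088*(-238649) = 745320 + 68513264112 = 68514009432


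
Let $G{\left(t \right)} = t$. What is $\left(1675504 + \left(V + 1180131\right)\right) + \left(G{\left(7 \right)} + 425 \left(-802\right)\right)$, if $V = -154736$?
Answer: $2360056$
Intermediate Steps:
$\left(1675504 + \left(V + 1180131\right)\right) + \left(G{\left(7 \right)} + 425 \left(-802\right)\right) = \left(1675504 + \left(-154736 + 1180131\right)\right) + \left(7 + 425 \left(-802\right)\right) = \left(1675504 + 1025395\right) + \left(7 - 340850\right) = 2700899 - 340843 = 2360056$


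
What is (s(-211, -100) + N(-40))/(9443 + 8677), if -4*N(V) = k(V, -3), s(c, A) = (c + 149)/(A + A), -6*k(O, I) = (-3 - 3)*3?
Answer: -11/453000 ≈ -2.4283e-5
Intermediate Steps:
k(O, I) = 3 (k(O, I) = -(-3 - 3)*3/6 = -(-1)*3 = -⅙*(-18) = 3)
s(c, A) = (149 + c)/(2*A) (s(c, A) = (149 + c)/((2*A)) = (149 + c)*(1/(2*A)) = (149 + c)/(2*A))
N(V) = -¾ (N(V) = -¼*3 = -¾)
(s(-211, -100) + N(-40))/(9443 + 8677) = ((½)*(149 - 211)/(-100) - ¾)/(9443 + 8677) = ((½)*(-1/100)*(-62) - ¾)/18120 = (31/100 - ¾)*(1/18120) = -11/25*1/18120 = -11/453000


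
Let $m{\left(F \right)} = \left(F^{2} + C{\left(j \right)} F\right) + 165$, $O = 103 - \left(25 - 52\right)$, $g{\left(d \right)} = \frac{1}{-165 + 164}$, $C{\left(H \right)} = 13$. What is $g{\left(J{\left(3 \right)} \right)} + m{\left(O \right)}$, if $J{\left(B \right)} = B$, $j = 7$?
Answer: $18754$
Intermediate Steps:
$g{\left(d \right)} = -1$ ($g{\left(d \right)} = \frac{1}{-1} = -1$)
$O = 130$ ($O = 103 - \left(25 - 52\right) = 103 - -27 = 103 + 27 = 130$)
$m{\left(F \right)} = 165 + F^{2} + 13 F$ ($m{\left(F \right)} = \left(F^{2} + 13 F\right) + 165 = 165 + F^{2} + 13 F$)
$g{\left(J{\left(3 \right)} \right)} + m{\left(O \right)} = -1 + \left(165 + 130^{2} + 13 \cdot 130\right) = -1 + \left(165 + 16900 + 1690\right) = -1 + 18755 = 18754$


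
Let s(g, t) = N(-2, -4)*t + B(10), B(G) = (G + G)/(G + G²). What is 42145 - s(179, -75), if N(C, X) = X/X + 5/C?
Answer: 924711/22 ≈ 42032.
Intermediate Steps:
N(C, X) = 1 + 5/C
B(G) = 2*G/(G + G²) (B(G) = (2*G)/(G + G²) = 2*G/(G + G²))
s(g, t) = 2/11 - 3*t/2 (s(g, t) = ((5 - 2)/(-2))*t + 2/(1 + 10) = (-½*3)*t + 2/11 = -3*t/2 + 2*(1/11) = -3*t/2 + 2/11 = 2/11 - 3*t/2)
42145 - s(179, -75) = 42145 - (2/11 - 3/2*(-75)) = 42145 - (2/11 + 225/2) = 42145 - 1*2479/22 = 42145 - 2479/22 = 924711/22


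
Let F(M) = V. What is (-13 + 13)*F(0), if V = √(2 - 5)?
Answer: 0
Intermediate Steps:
V = I*√3 (V = √(-3) = I*√3 ≈ 1.732*I)
F(M) = I*√3
(-13 + 13)*F(0) = (-13 + 13)*(I*√3) = 0*(I*√3) = 0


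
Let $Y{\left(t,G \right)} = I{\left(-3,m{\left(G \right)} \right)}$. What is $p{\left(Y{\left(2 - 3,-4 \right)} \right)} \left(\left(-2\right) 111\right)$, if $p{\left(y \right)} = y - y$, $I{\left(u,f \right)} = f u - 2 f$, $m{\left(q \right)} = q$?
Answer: $0$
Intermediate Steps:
$I{\left(u,f \right)} = - 2 f + f u$
$Y{\left(t,G \right)} = - 5 G$ ($Y{\left(t,G \right)} = G \left(-2 - 3\right) = G \left(-5\right) = - 5 G$)
$p{\left(y \right)} = 0$
$p{\left(Y{\left(2 - 3,-4 \right)} \right)} \left(\left(-2\right) 111\right) = 0 \left(\left(-2\right) 111\right) = 0 \left(-222\right) = 0$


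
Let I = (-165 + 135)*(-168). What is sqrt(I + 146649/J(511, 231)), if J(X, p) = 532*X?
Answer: sqrt(1900579371123)/19418 ≈ 70.997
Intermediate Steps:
I = 5040 (I = -30*(-168) = 5040)
sqrt(I + 146649/J(511, 231)) = sqrt(5040 + 146649/((532*511))) = sqrt(5040 + 146649/271852) = sqrt(1370280729/271852) = sqrt(1900579371123)/19418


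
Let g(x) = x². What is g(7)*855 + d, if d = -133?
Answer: 41762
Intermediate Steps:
g(7)*855 + d = 7²*855 - 133 = 49*855 - 133 = 41895 - 133 = 41762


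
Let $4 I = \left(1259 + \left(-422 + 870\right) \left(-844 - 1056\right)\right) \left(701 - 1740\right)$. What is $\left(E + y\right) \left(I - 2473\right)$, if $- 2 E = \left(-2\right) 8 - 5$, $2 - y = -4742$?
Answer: $\frac{8397196375763}{8} \approx 1.0496 \cdot 10^{12}$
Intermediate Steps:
$y = 4744$ ($y = 2 - -4742 = 2 + 4742 = 4744$)
$E = \frac{21}{2}$ ($E = - \frac{\left(-2\right) 8 - 5}{2} = - \frac{-16 - 5}{2} = \left(- \frac{1}{2}\right) \left(-21\right) = \frac{21}{2} \approx 10.5$)
$I = \frac{883088699}{4}$ ($I = \frac{\left(1259 + \left(-422 + 870\right) \left(-844 - 1056\right)\right) \left(701 - 1740\right)}{4} = \frac{\left(1259 + 448 \left(-1900\right)\right) \left(-1039\right)}{4} = \frac{\left(1259 - 851200\right) \left(-1039\right)}{4} = \frac{\left(-849941\right) \left(-1039\right)}{4} = \frac{1}{4} \cdot 883088699 = \frac{883088699}{4} \approx 2.2077 \cdot 10^{8}$)
$\left(E + y\right) \left(I - 2473\right) = \left(\frac{21}{2} + 4744\right) \left(\frac{883088699}{4} - 2473\right) = \frac{9509}{2} \cdot \frac{883078807}{4} = \frac{8397196375763}{8}$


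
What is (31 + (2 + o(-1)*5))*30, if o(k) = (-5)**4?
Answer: 94740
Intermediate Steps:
o(k) = 625
(31 + (2 + o(-1)*5))*30 = (31 + (2 + 625*5))*30 = (31 + (2 + 3125))*30 = (31 + 3127)*30 = 3158*30 = 94740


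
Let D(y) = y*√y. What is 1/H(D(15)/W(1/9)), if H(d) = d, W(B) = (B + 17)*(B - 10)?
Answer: -13706*√15/18225 ≈ -2.9127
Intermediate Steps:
D(y) = y^(3/2)
W(B) = (-10 + B)*(17 + B) (W(B) = (17 + B)*(-10 + B) = (-10 + B)*(17 + B))
1/H(D(15)/W(1/9)) = 1/(15^(3/2)/(-170 + (1/9)² + 7/9)) = 1/((15*√15)/(-170 + (⅑)² + 7*(⅑))) = 1/((15*√15)/(-170 + 1/81 + 7/9)) = 1/((15*√15)/(-13706/81)) = 1/((15*√15)*(-81/13706)) = 1/(-1215*√15/13706) = -13706*√15/18225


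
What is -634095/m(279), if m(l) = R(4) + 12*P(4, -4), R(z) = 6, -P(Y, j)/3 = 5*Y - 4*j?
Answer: 42273/86 ≈ 491.55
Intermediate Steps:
P(Y, j) = -15*Y + 12*j (P(Y, j) = -3*(5*Y - 4*j) = -3*(-4*j + 5*Y) = -15*Y + 12*j)
m(l) = -1290 (m(l) = 6 + 12*(-15*4 + 12*(-4)) = 6 + 12*(-60 - 48) = 6 + 12*(-108) = 6 - 1296 = -1290)
-634095/m(279) = -634095/(-1290) = -634095*(-1/1290) = 42273/86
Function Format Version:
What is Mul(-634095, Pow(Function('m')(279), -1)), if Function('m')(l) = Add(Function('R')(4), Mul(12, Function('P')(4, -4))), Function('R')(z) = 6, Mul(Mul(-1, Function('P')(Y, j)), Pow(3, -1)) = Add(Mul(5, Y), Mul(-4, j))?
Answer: Rational(42273, 86) ≈ 491.55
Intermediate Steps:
Function('P')(Y, j) = Add(Mul(-15, Y), Mul(12, j)) (Function('P')(Y, j) = Mul(-3, Add(Mul(5, Y), Mul(-4, j))) = Mul(-3, Add(Mul(-4, j), Mul(5, Y))) = Add(Mul(-15, Y), Mul(12, j)))
Function('m')(l) = -1290 (Function('m')(l) = Add(6, Mul(12, Add(Mul(-15, 4), Mul(12, -4)))) = Add(6, Mul(12, Add(-60, -48))) = Add(6, Mul(12, -108)) = Add(6, -1296) = -1290)
Mul(-634095, Pow(Function('m')(279), -1)) = Mul(-634095, Pow(-1290, -1)) = Mul(-634095, Rational(-1, 1290)) = Rational(42273, 86)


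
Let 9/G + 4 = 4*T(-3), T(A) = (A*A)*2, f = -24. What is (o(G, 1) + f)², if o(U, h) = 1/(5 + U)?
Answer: 69022864/121801 ≈ 566.69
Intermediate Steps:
T(A) = 2*A² (T(A) = A²*2 = 2*A²)
G = 9/68 (G = 9/(-4 + 4*(2*(-3)²)) = 9/(-4 + 4*(2*9)) = 9/(-4 + 4*18) = 9/(-4 + 72) = 9/68 ≈ 0.13235)
(o(G, 1) + f)² = (1/(5 + 9/68) - 24)² = (1/(349/68) - 24)² = (68/349 - 24)² = (-8308/349)² = 69022864/121801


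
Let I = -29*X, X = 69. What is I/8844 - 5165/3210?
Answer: -1736749/946308 ≈ -1.8353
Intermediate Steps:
I = -2001 (I = -29*69 = -2001)
I/8844 - 5165/3210 = -2001/8844 - 5165/3210 = -2001*1/8844 - 5165*1/3210 = -667/2948 - 1033/642 = -1736749/946308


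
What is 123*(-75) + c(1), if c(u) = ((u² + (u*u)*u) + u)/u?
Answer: -9222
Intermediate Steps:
c(u) = (u + u² + u³)/u (c(u) = ((u² + u²*u) + u)/u = ((u² + u³) + u)/u = (u + u² + u³)/u)
123*(-75) + c(1) = 123*(-75) + (1 + 1 + 1²) = -9225 + (1 + 1 + 1) = -9225 + 3 = -9222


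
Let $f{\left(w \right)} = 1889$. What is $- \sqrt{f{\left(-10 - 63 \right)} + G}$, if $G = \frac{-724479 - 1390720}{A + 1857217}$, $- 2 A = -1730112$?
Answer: $- \frac{\sqrt{13993186922125954}}{2722273} \approx -43.454$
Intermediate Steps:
$A = 865056$ ($A = \left(- \frac{1}{2}\right) \left(-1730112\right) = 865056$)
$G = - \frac{2115199}{2722273}$ ($G = \frac{-724479 - 1390720}{865056 + 1857217} = - \frac{2115199}{2722273} \approx -0.777$)
$- \sqrt{f{\left(-10 - 63 \right)} + G} = - \sqrt{1889 - \frac{2115199}{2722273}} = - \sqrt{\frac{5140258498}{2722273}} = - \frac{\sqrt{13993186922125954}}{2722273}$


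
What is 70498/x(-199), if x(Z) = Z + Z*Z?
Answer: 35249/19701 ≈ 1.7892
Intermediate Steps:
x(Z) = Z + Z²
70498/x(-199) = 70498/((-199*(1 - 199))) = 70498/((-199*(-198))) = 70498/39402 = 70498*(1/39402) = 35249/19701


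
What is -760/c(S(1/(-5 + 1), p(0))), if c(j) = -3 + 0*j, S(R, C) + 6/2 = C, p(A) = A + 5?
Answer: 760/3 ≈ 253.33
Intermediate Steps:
p(A) = 5 + A
S(R, C) = -3 + C
c(j) = -3 (c(j) = -3 + 0 = -3)
-760/c(S(1/(-5 + 1), p(0))) = -760/(-3) = -760*(-1/3) = 760/3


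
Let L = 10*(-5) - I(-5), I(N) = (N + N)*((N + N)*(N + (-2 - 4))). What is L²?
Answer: 1102500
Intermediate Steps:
I(N) = 4*N²*(-6 + N) (I(N) = (2*N)*((2*N)*(N - 6)) = (2*N)*((2*N)*(-6 + N)) = (2*N)*(2*N*(-6 + N)) = 4*N²*(-6 + N))
L = 1050 (L = 10*(-5) - 4*(-5)²*(-6 - 5) = -50 - 4*25*(-11) = -50 - 1*(-1100) = -50 + 1100 = 1050)
L² = 1050² = 1102500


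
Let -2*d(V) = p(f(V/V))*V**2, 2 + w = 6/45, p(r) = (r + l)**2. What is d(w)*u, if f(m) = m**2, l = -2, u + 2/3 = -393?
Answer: 462952/675 ≈ 685.85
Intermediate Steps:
u = -1181/3 (u = -2/3 - 393 = -1181/3 ≈ -393.67)
p(r) = (-2 + r)**2 (p(r) = (r - 2)**2 = (-2 + r)**2)
w = -28/15 (w = -2 + 6/45 = -2 + 6*(1/45) = -2 + 2/15 = -28/15 ≈ -1.8667)
d(V) = -V**2/2 (d(V) = -(-2 + (V/V)**2)**2*V**2/2 = -(-2 + 1**2)**2*V**2/2 = -(-2 + 1)**2*V**2/2 = -(-1)**2*V**2/2 = -V**2/2)
d(w)*u = -(-28/15)**2/2*(-1181/3) = -1/2*784/225*(-1181/3) = -392/225*(-1181/3) = 462952/675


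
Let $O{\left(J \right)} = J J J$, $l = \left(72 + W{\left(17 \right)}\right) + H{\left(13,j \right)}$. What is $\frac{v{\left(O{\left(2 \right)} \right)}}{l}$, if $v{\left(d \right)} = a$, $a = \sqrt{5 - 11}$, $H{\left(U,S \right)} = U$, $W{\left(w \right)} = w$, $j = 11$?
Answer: $\frac{i \sqrt{6}}{102} \approx 0.024015 i$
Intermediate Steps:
$l = 102$ ($l = \left(72 + 17\right) + 13 = 89 + 13 = 102$)
$O{\left(J \right)} = J^{3}$ ($O{\left(J \right)} = J^{2} J = J^{3}$)
$a = i \sqrt{6}$ ($a = \sqrt{-6} = i \sqrt{6} \approx 2.4495 i$)
$v{\left(d \right)} = i \sqrt{6}$
$\frac{v{\left(O{\left(2 \right)} \right)}}{l} = \frac{i \sqrt{6}}{102}$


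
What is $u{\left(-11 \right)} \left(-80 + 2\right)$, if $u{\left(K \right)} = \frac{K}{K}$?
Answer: $-78$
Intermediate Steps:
$u{\left(K \right)} = 1$
$u{\left(-11 \right)} \left(-80 + 2\right) = 1 \left(-80 + 2\right) = 1 \left(-78\right) = -78$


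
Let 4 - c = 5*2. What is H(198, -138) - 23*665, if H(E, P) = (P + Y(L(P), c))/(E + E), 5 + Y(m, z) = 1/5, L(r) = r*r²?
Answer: -5047469/330 ≈ -15295.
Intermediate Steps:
c = -6 (c = 4 - 5*2 = 4 - 1*10 = 4 - 10 = -6)
L(r) = r³
Y(m, z) = -24/5 (Y(m, z) = -5 + 1/5 = -5 + ⅕ = -24/5)
H(E, P) = (-24/5 + P)/(2*E) (H(E, P) = (P - 24/5)/(E + E) = (-24/5 + P)/((2*E)) = (-24/5 + P)*(1/(2*E)) = (-24/5 + P)/(2*E))
H(198, -138) - 23*665 = (⅒)*(-24 + 5*(-138))/198 - 23*665 = (⅒)*(1/198)*(-24 - 690) - 15295 = (⅒)*(1/198)*(-714) - 15295 = -119/330 - 15295 = -5047469/330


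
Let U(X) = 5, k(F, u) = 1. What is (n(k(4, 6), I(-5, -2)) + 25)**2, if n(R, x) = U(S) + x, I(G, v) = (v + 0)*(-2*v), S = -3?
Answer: 484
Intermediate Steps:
I(G, v) = -2*v**2 (I(G, v) = v*(-2*v) = -2*v**2)
n(R, x) = 5 + x
(n(k(4, 6), I(-5, -2)) + 25)**2 = ((5 - 2*(-2)**2) + 25)**2 = ((5 - 2*4) + 25)**2 = ((5 - 8) + 25)**2 = (-3 + 25)**2 = 22**2 = 484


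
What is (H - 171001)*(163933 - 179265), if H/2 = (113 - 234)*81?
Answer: 2922325196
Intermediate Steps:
H = -19602 (H = 2*((113 - 234)*81) = 2*(-121*81) = 2*(-9801) = -19602)
(H - 171001)*(163933 - 179265) = (-19602 - 171001)*(163933 - 179265) = -190603*(-15332) = 2922325196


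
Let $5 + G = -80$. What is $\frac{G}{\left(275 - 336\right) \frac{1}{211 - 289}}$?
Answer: $- \frac{6630}{61} \approx -108.69$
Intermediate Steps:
$G = -85$ ($G = -5 - 80 = -85$)
$\frac{G}{\left(275 - 336\right) \frac{1}{211 - 289}} = \frac{1}{\left(275 - 336\right) \frac{1}{211 - 289}} \left(-85\right) = \frac{1}{\left(-61\right) \frac{1}{-78}} \left(-85\right) = \frac{1}{\left(-61\right) \left(- \frac{1}{78}\right)} \left(-85\right) = \frac{1}{\frac{61}{78}} \left(-85\right) = \frac{78}{61} \left(-85\right) = - \frac{6630}{61}$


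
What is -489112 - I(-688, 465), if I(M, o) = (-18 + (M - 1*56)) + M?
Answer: -487662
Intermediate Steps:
I(M, o) = -74 + 2*M (I(M, o) = (-18 + (M - 56)) + M = (-18 + (-56 + M)) + M = (-74 + M) + M = -74 + 2*M)
-489112 - I(-688, 465) = -489112 - (-74 + 2*(-688)) = -489112 - (-74 - 1376) = -489112 - 1*(-1450) = -489112 + 1450 = -487662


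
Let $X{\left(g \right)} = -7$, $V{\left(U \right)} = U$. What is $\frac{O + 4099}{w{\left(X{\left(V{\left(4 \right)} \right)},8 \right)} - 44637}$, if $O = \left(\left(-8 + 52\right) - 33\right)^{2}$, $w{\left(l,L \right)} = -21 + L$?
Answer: $- \frac{422}{4465} \approx -0.094513$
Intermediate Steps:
$O = 121$ ($O = \left(44 - 33\right)^{2} = 11^{2} = 121$)
$\frac{O + 4099}{w{\left(X{\left(V{\left(4 \right)} \right)},8 \right)} - 44637} = \frac{121 + 4099}{\left(-21 + 8\right) - 44637} = \frac{4220}{-13 - 44637} = \frac{4220}{-44650} = 4220 \left(- \frac{1}{44650}\right) = - \frac{422}{4465}$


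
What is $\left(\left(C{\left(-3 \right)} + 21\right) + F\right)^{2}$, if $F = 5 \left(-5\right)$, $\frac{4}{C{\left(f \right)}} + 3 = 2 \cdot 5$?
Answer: $\frac{576}{49} \approx 11.755$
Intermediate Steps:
$C{\left(f \right)} = \frac{4}{7}$ ($C{\left(f \right)} = \frac{4}{-3 + 2 \cdot 5} = \frac{4}{-3 + 10} = \frac{4}{7}$)
$F = -25$
$\left(\left(C{\left(-3 \right)} + 21\right) + F\right)^{2} = \left(\left(\frac{4}{7} + 21\right) - 25\right)^{2} = \left(\frac{151}{7} - 25\right)^{2} = \left(- \frac{24}{7}\right)^{2} = \frac{576}{49}$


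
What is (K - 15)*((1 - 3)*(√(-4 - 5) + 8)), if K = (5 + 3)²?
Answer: -784 - 294*I ≈ -784.0 - 294.0*I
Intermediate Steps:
K = 64 (K = 8² = 64)
(K - 15)*((1 - 3)*(√(-4 - 5) + 8)) = (64 - 15)*((1 - 3)*(√(-4 - 5) + 8)) = 49*(-2*(√(-9) + 8)) = 49*(-2*(3*I + 8)) = 49*(-2*(8 + 3*I)) = 49*(-16 - 6*I) = -784 - 294*I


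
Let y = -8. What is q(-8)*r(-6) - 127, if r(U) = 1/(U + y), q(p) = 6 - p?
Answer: -128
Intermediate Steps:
r(U) = 1/(-8 + U) (r(U) = 1/(U - 8) = 1/(-8 + U))
q(-8)*r(-6) - 127 = (6 - 1*(-8))/(-8 - 6) - 127 = (6 + 8)/(-14) - 127 = 14*(-1/14) - 127 = -1 - 127 = -128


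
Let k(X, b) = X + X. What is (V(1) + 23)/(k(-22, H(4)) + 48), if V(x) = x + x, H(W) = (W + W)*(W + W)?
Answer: 25/4 ≈ 6.2500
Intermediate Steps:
H(W) = 4*W² (H(W) = (2*W)*(2*W) = 4*W²)
k(X, b) = 2*X
V(x) = 2*x
(V(1) + 23)/(k(-22, H(4)) + 48) = (2*1 + 23)/(2*(-22) + 48) = (2 + 23)/(-44 + 48) = 25/4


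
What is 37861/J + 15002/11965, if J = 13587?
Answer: 656839039/162568455 ≈ 4.0404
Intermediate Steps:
37861/J + 15002/11965 = 37861/13587 + 15002/11965 = 656839039/162568455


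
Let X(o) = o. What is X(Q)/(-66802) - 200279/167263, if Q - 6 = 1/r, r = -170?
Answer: -133800403521/111735029260 ≈ -1.1975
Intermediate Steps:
Q = 1019/170 (Q = 6 + 1/(-170) = 6 - 1/170 = 1019/170 ≈ 5.9941)
X(Q)/(-66802) - 200279/167263 = (1019/170)/(-66802) - 200279/167263 = (1019/170)*(-1/66802) - 200279*1/167263 = -1019/11356340 - 200279/167263 = -133800403521/111735029260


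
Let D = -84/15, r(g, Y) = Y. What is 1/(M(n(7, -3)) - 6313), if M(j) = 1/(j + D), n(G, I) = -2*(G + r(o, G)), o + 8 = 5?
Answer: -168/1060589 ≈ -0.00015840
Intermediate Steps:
o = -3 (o = -8 + 5 = -3)
n(G, I) = -4*G (n(G, I) = -2*(G + G) = -4*G)
D = -28/5 (D = -84*1/15 = -28/5 ≈ -5.6000)
M(j) = 1/(-28/5 + j) (M(j) = 1/(j - 28/5) = 1/(-28/5 + j))
1/(M(n(7, -3)) - 6313) = 1/(5/(-28 + 5*(-4*7)) - 6313) = 1/(5/(-28 + 5*(-28)) - 6313) = 1/(5/(-28 - 140) - 6313) = 1/(5/(-168) - 6313) = 1/(5*(-1/168) - 6313) = 1/(-5/168 - 6313) = 1/(-1060589/168) = -168/1060589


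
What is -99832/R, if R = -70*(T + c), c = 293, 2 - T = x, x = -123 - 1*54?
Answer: 12479/4130 ≈ 3.0215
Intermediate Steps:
x = -177 (x = -123 - 54 = -177)
T = 179 (T = 2 - 1*(-177) = 2 + 177 = 179)
R = -33040 (R = -70*(179 + 293) = -70*472 = -33040)
-99832/R = -99832/(-33040) = -99832*(-1/33040) = 12479/4130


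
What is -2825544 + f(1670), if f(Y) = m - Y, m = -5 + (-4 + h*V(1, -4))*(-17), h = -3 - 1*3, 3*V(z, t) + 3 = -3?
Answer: -2827355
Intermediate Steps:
V(z, t) = -2 (V(z, t) = -1 + (1/3)*(-3) = -1 - 1 = -2)
h = -6 (h = -3 - 3 = -6)
m = -141 (m = -5 + (-4 - 6*(-2))*(-17) = -5 + (-4 + 12)*(-17) = -5 + 8*(-17) = -5 - 136 = -141)
f(Y) = -141 - Y
-2825544 + f(1670) = -2825544 + (-141 - 1*1670) = -2825544 + (-141 - 1670) = -2825544 - 1811 = -2827355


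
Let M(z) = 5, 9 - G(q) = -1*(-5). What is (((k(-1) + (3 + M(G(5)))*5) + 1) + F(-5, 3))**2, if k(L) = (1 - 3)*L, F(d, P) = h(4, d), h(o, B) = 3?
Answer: 2116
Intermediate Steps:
G(q) = 4 (G(q) = 9 - (-1)*(-5) = 9 - 1*5 = 9 - 5 = 4)
F(d, P) = 3
k(L) = -2*L
(((k(-1) + (3 + M(G(5)))*5) + 1) + F(-5, 3))**2 = (((-2*(-1) + (3 + 5)*5) + 1) + 3)**2 = (((2 + 8*5) + 1) + 3)**2 = (((2 + 40) + 1) + 3)**2 = ((42 + 1) + 3)**2 = (43 + 3)**2 = 46**2 = 2116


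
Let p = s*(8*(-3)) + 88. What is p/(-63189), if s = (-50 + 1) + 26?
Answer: -640/63189 ≈ -0.010128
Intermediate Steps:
s = -23 (s = -49 + 26 = -23)
p = 640 (p = -184*(-3) + 88 = -23*(-24) + 88 = 552 + 88 = 640)
p/(-63189) = 640/(-63189) = 640*(-1/63189) = -640/63189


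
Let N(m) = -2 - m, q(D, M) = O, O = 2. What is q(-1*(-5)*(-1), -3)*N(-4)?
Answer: 4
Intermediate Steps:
q(D, M) = 2
q(-1*(-5)*(-1), -3)*N(-4) = 2*(-2 - 1*(-4)) = 2*(-2 + 4) = 2*2 = 4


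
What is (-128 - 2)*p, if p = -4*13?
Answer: 6760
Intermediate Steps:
p = -52
(-128 - 2)*p = (-128 - 2)*(-52) = -130*(-52) = 6760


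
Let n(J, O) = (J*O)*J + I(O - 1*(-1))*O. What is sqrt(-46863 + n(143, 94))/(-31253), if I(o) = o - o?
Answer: -sqrt(1875343)/31253 ≈ -0.043818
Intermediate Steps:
I(o) = 0
n(J, O) = O*J**2 (n(J, O) = (J*O)*J + 0*O = O*J**2 + 0 = O*J**2)
sqrt(-46863 + n(143, 94))/(-31253) = sqrt(-46863 + 94*143**2)/(-31253) = sqrt(-46863 + 94*20449)*(-1/31253) = sqrt(-46863 + 1922206)*(-1/31253) = sqrt(1875343)*(-1/31253) = -sqrt(1875343)/31253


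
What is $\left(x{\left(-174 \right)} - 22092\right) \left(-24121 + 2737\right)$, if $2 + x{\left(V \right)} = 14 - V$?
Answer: $468437904$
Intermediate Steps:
$x{\left(V \right)} = 12 - V$ ($x{\left(V \right)} = -2 - \left(-14 + V\right) = 12 - V$)
$\left(x{\left(-174 \right)} - 22092\right) \left(-24121 + 2737\right) = \left(\left(12 - -174\right) - 22092\right) \left(-24121 + 2737\right) = \left(\left(12 + 174\right) - 22092\right) \left(-21384\right) = \left(186 - 22092\right) \left(-21384\right) = \left(-21906\right) \left(-21384\right) = 468437904$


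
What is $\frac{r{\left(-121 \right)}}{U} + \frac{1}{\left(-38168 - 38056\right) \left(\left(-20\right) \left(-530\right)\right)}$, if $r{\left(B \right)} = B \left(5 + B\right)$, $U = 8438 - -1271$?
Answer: $\frac{11340728668691}{7844623449600} \approx 1.4457$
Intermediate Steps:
$U = 9709$ ($U = 8438 + 1271 = 9709$)
$\frac{r{\left(-121 \right)}}{U} + \frac{1}{\left(-38168 - 38056\right) \left(\left(-20\right) \left(-530\right)\right)} = \frac{\left(-121\right) \left(5 - 121\right)}{9709} + \frac{1}{\left(-38168 - 38056\right) \left(\left(-20\right) \left(-530\right)\right)} = \left(-121\right) \left(-116\right) \frac{1}{9709} + \frac{1}{\left(-76224\right) 10600} = 14036 \cdot \frac{1}{9709} - \frac{1}{807974400} = \frac{14036}{9709} - \frac{1}{807974400} = \frac{11340728668691}{7844623449600}$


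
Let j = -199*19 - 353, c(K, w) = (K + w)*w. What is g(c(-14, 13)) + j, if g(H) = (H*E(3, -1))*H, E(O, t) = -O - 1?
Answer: -4810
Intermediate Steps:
E(O, t) = -1 - O
c(K, w) = w*(K + w)
g(H) = -4*H² (g(H) = (H*(-1 - 1*3))*H = (H*(-1 - 3))*H = (H*(-4))*H = (-4*H)*H = -4*H²)
j = -4134 (j = -3781 - 353 = -4134)
g(c(-14, 13)) + j = -4*169*(-14 + 13)² - 4134 = -4*(13*(-1))² - 4134 = -4*(-13)² - 4134 = -4*169 - 4134 = -676 - 4134 = -4810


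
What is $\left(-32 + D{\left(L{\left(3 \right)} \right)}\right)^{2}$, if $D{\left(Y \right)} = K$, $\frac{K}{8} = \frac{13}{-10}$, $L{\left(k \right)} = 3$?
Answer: $\frac{44944}{25} \approx 1797.8$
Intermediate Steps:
$K = - \frac{52}{5}$ ($K = 8 \frac{13}{-10} = 8 \cdot 13 \left(- \frac{1}{10}\right) = 8 \left(- \frac{13}{10}\right) = - \frac{52}{5} \approx -10.4$)
$D{\left(Y \right)} = - \frac{52}{5}$
$\left(-32 + D{\left(L{\left(3 \right)} \right)}\right)^{2} = \left(-32 - \frac{52}{5}\right)^{2} = \left(- \frac{212}{5}\right)^{2} = \frac{44944}{25}$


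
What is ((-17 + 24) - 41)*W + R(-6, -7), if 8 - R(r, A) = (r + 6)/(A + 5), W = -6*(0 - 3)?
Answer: -604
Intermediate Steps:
W = 18 (W = -6*(-3) = 18)
R(r, A) = 8 - (6 + r)/(5 + A) (R(r, A) = 8 - (r + 6)/(A + 5) = 8 - (6 + r)/(5 + A))
((-17 + 24) - 41)*W + R(-6, -7) = ((-17 + 24) - 41)*18 + (34 - 1*(-6) + 8*(-7))/(5 - 7) = (7 - 41)*18 + (34 + 6 - 56)/(-2) = -34*18 - 1/2*(-16) = -612 + 8 = -604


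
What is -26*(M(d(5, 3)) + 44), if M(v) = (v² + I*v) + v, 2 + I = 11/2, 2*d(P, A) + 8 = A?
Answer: -1014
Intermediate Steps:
d(P, A) = -4 + A/2
I = 7/2 (I = -2 + 11/2 = 7/2 ≈ 3.5000)
M(v) = v² + 9*v/2 (M(v) = (v² + 7*v/2) + v = v² + 9*v/2)
-26*(M(d(5, 3)) + 44) = -26*((-4 + (½)*3)*(9 + 2*(-4 + (½)*3))/2 + 44) = -26*((-4 + 3/2)*(9 + 2*(-4 + 3/2))/2 + 44) = -26*((½)*(-5/2)*(9 + 2*(-5/2)) + 44) = -26*((½)*(-5/2)*(9 - 5) + 44) = -26*((½)*(-5/2)*4 + 44) = -26*(-5 + 44) = -26*39 = -1014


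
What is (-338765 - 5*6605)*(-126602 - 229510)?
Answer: 132398880480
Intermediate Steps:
(-338765 - 5*6605)*(-126602 - 229510) = (-338765 - 33025)*(-356112) = -371790*(-356112) = 132398880480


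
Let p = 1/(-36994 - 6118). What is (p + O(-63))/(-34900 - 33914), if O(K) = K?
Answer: 2716057/2966709168 ≈ 0.00091551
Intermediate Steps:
p = -1/43112 (p = 1/(-43112) = -1/43112 ≈ -2.3195e-5)
(p + O(-63))/(-34900 - 33914) = (-1/43112 - 63)/(-34900 - 33914) = -2716057/43112/(-68814) = -2716057/43112*(-1/68814) = 2716057/2966709168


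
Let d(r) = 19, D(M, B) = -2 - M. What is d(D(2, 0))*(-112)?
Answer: -2128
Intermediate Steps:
d(D(2, 0))*(-112) = 19*(-112) = -2128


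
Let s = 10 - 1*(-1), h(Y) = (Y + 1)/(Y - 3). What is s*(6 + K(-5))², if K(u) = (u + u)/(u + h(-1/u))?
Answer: 244211/361 ≈ 676.48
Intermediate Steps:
h(Y) = (1 + Y)/(-3 + Y)
K(u) = 2*u/(u + (1 - 1/u)/(-3 - 1/u)) (K(u) = (u + u)/(u + (1 - 1/u)/(-3 - 1/u)) = (2*u)/(u + (1 - 1/u)/(-3 - 1/u)) = 2*u/(u + (1 - 1/u)/(-3 - 1/u)))
s = 11 (s = 10 + 1 = 11)
s*(6 + K(-5))² = 11*(6 + 2*(-5)*(1 + 3*(-5))/(1 + 3*(-5)²))² = 11*(6 + 2*(-5)*(1 - 15)/(1 + 3*25))² = 11*(6 + 2*(-5)*(-14)/(1 + 75))² = 11*(6 + 2*(-5)*(-14)/76)² = 11*(6 + 2*(-5)*(1/76)*(-14))² = 11*(6 + 35/19)² = 11*(149/19)² = 11*(22201/361) = 244211/361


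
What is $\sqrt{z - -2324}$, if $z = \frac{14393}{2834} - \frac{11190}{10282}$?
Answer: $\frac{\sqrt{494169662833126566}}{14569594} \approx 48.249$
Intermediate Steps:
$z = \frac{58138183}{14569594}$ ($z = 14393 \cdot \frac{1}{2834} - \frac{5595}{5141} = \frac{14393}{2834} - \frac{5595}{5141} = \frac{58138183}{14569594} \approx 3.9904$)
$\sqrt{z - -2324} = \sqrt{\frac{58138183}{14569594} - -2324} = \sqrt{\frac{58138183}{14569594} + \left(-1896 + 4220\right)} = \sqrt{\frac{58138183}{14569594} + 2324} = \sqrt{\frac{33917874639}{14569594}} = \frac{\sqrt{494169662833126566}}{14569594}$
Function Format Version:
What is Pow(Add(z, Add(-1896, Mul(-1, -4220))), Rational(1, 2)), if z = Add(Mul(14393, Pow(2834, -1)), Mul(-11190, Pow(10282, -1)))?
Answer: Mul(Rational(1, 14569594), Pow(494169662833126566, Rational(1, 2))) ≈ 48.249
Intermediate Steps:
z = Rational(58138183, 14569594) (z = Add(Mul(14393, Rational(1, 2834)), Mul(-11190, Rational(1, 10282))) = Add(Rational(14393, 2834), Rational(-5595, 5141)) = Rational(58138183, 14569594) ≈ 3.9904)
Pow(Add(z, Add(-1896, Mul(-1, -4220))), Rational(1, 2)) = Pow(Add(Rational(58138183, 14569594), Add(-1896, Mul(-1, -4220))), Rational(1, 2)) = Pow(Add(Rational(58138183, 14569594), Add(-1896, 4220)), Rational(1, 2)) = Pow(Add(Rational(58138183, 14569594), 2324), Rational(1, 2)) = Pow(Rational(33917874639, 14569594), Rational(1, 2)) = Mul(Rational(1, 14569594), Pow(494169662833126566, Rational(1, 2)))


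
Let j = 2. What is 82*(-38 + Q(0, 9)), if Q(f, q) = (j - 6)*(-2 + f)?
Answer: -2460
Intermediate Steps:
Q(f, q) = 8 - 4*f (Q(f, q) = (2 - 6)*(-2 + f) = -4*(-2 + f) = 8 - 4*f)
82*(-38 + Q(0, 9)) = 82*(-38 + (8 - 4*0)) = 82*(-38 + (8 + 0)) = 82*(-38 + 8) = 82*(-30) = -2460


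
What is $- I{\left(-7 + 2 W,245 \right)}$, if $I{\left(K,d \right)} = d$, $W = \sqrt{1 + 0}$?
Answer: $-245$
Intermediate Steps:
$W = 1$ ($W = \sqrt{1} = 1$)
$- I{\left(-7 + 2 W,245 \right)} = \left(-1\right) 245 = -245$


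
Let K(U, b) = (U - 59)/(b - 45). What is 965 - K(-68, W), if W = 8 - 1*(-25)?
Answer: 11453/12 ≈ 954.42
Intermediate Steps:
W = 33 (W = 8 + 25 = 33)
K(U, b) = (-59 + U)/(-45 + b)
965 - K(-68, W) = 965 - (-59 - 68)/(-45 + 33) = 965 - (-127)/(-12) = 965 - (-1)*(-127)/12 = 965 - 1*127/12 = 965 - 127/12 = 11453/12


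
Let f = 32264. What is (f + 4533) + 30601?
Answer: 67398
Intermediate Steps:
(f + 4533) + 30601 = (32264 + 4533) + 30601 = 36797 + 30601 = 67398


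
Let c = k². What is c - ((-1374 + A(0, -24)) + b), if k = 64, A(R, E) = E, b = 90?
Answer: 5404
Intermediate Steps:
c = 4096 (c = 64² = 4096)
c - ((-1374 + A(0, -24)) + b) = 4096 - ((-1374 - 24) + 90) = 4096 - (-1398 + 90) = 4096 - 1*(-1308) = 4096 + 1308 = 5404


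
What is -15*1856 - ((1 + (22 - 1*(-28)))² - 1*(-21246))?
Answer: -51687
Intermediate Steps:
-15*1856 - ((1 + (22 - 1*(-28)))² - 1*(-21246)) = -27840 - ((1 + (22 + 28))² + 21246) = -27840 - ((1 + 50)² + 21246) = -27840 - (51² + 21246) = -27840 - (2601 + 21246) = -27840 - 1*23847 = -27840 - 23847 = -51687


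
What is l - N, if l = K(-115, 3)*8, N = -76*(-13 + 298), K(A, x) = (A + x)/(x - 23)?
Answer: 108524/5 ≈ 21705.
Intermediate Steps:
K(A, x) = (A + x)/(-23 + x)
N = -21660 (N = -76*285 = -21660)
l = 224/5 (l = ((-115 + 3)/(-23 + 3))*8 = (-112/(-20))*8 = -1/20*(-112)*8 = (28/5)*8 = 224/5 ≈ 44.800)
l - N = 224/5 - 1*(-21660) = 224/5 + 21660 = 108524/5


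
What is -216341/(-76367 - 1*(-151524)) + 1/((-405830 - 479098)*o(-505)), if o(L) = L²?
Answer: -48823569309526357/16961338805822400 ≈ -2.8785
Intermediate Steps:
-216341/(-76367 - 1*(-151524)) + 1/((-405830 - 479098)*o(-505)) = -216341/(-76367 - 1*(-151524)) + 1/((-405830 - 479098)*((-505)²)) = -216341/(-76367 + 151524) + 1/(-884928*255025) = -216341/75157 - 1/884928*1/255025 = -216341*1/75157 - 1/225678763200 = -216341/75157 - 1/225678763200 = -48823569309526357/16961338805822400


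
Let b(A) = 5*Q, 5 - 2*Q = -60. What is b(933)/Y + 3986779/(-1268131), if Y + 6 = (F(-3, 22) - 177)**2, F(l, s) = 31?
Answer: -33900875681/10809548644 ≈ -3.1362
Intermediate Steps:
Q = 65/2 (Q = 5/2 - 1/2*(-60) = 5/2 + 30 = 65/2 ≈ 32.500)
b(A) = 325/2 (b(A) = 5*(65/2) = 325/2)
Y = 21310 (Y = -6 + (31 - 177)**2 = -6 + (-146)**2 = -6 + 21316 = 21310)
b(933)/Y + 3986779/(-1268131) = (325/2)/21310 + 3986779/(-1268131) = (325/2)*(1/21310) + 3986779*(-1/1268131) = 65/8524 - 3986779/1268131 = -33900875681/10809548644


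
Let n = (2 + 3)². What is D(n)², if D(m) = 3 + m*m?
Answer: 394384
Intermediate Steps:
n = 25 (n = 5² = 25)
D(m) = 3 + m²
D(n)² = (3 + 25²)² = (3 + 625)² = 628² = 394384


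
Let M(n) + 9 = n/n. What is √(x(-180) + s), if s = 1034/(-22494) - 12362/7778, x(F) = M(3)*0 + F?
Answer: 2*I*√86873955167997645/43739583 ≈ 13.477*I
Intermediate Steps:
M(n) = -8 (M(n) = -9 + n/n = -9 + 1 = -8)
x(F) = F (x(F) = -8*0 + F = 0 + F = F)
s = -71528320/43739583 (s = 1034*(-1/22494) - 12362*1/7778 = -517/11247 - 6181/3889 = -71528320/43739583 ≈ -1.6353)
√(x(-180) + s) = √(-180 - 71528320/43739583) = √(-7944653260/43739583) = 2*I*√86873955167997645/43739583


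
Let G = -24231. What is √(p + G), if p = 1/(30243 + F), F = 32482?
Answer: I*√3813402690266/12545 ≈ 155.66*I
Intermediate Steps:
p = 1/62725 (p = 1/(30243 + 32482) = 1/62725 ≈ 1.5943e-5)
√(p + G) = √(1/62725 - 24231) = √(-1519889474/62725) = I*√3813402690266/12545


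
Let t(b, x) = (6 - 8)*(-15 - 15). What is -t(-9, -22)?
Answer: -60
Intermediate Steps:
t(b, x) = 60 (t(b, x) = -2*(-30) = 60)
-t(-9, -22) = -1*60 = -60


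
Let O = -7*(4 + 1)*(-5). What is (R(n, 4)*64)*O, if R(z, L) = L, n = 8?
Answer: 44800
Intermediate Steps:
O = 175 (O = -35*(-5) = -7*(-25) = 175)
(R(n, 4)*64)*O = (4*64)*175 = 256*175 = 44800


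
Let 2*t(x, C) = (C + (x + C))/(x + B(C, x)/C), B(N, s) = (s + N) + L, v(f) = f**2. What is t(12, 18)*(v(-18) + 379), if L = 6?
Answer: 8436/7 ≈ 1205.1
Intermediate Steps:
B(N, s) = 6 + N + s (B(N, s) = (s + N) + 6 = (N + s) + 6 = 6 + N + s)
t(x, C) = (x + 2*C)/(2*(x + (6 + C + x)/C)) (t(x, C) = ((C + (x + C))/(x + (6 + C + x)/C))/2 = ((C + (C + x))/(x + (6 + C + x)/C))/2 = ((x + 2*C)/(x + (6 + C + x)/C))/2 = (x + 2*C)/(2*(x + (6 + C + x)/C)))
t(12, 18)*(v(-18) + 379) = ((1/2)*18*(12 + 2*18)/(6 + 18 + 12 + 18*12))*((-18)**2 + 379) = ((1/2)*18*(12 + 36)/(6 + 18 + 12 + 216))*(324 + 379) = ((1/2)*18*48/252)*703 = ((1/2)*18*(1/252)*48)*703 = (12/7)*703 = 8436/7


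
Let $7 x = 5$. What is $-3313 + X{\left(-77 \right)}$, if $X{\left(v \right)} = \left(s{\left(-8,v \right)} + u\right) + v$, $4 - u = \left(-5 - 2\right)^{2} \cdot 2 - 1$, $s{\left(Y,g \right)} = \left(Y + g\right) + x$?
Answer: $- \frac{24971}{7} \approx -3567.3$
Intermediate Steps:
$x = \frac{5}{7}$ ($x = \frac{1}{7} \cdot 5 = \frac{5}{7} \approx 0.71429$)
$s{\left(Y,g \right)} = \frac{5}{7} + Y + g$ ($s{\left(Y,g \right)} = \left(Y + g\right) + \frac{5}{7} = \frac{5}{7} + Y + g$)
$u = -93$ ($u = 4 - \left(\left(-5 - 2\right)^{2} \cdot 2 - 1\right) = 4 - \left(\left(-7\right)^{2} \cdot 2 - 1\right) = 4 - \left(49 \cdot 2 - 1\right) = 4 - \left(98 - 1\right) = 4 - 97 = -93$)
$X{\left(v \right)} = - \frac{702}{7} + 2 v$ ($X{\left(v \right)} = \left(\left(\frac{5}{7} - 8 + v\right) - 93\right) + v = \left(\left(- \frac{51}{7} + v\right) - 93\right) + v = \left(- \frac{702}{7} + v\right) + v = - \frac{702}{7} + 2 v$)
$-3313 + X{\left(-77 \right)} = -3313 + \left(- \frac{702}{7} + 2 \left(-77\right)\right) = -3313 - \frac{1780}{7} = - \frac{24971}{7}$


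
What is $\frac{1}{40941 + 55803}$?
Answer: $\frac{1}{96744} \approx 1.0337 \cdot 10^{-5}$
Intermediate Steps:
$\frac{1}{40941 + 55803} = \frac{1}{96744}$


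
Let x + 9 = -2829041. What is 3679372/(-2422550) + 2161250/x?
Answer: -22349805063/9790735825 ≈ -2.2827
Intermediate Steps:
x = -2829050 (x = -9 - 2829041 = -2829050)
3679372/(-2422550) + 2161250/x = 3679372/(-2422550) + 2161250/(-2829050) = 3679372*(-1/2422550) + 2161250*(-1/2829050) = -1839686/1211275 - 6175/8083 = -22349805063/9790735825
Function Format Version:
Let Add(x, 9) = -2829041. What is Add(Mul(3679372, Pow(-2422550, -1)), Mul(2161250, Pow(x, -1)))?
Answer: Rational(-22349805063, 9790735825) ≈ -2.2827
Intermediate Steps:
x = -2829050 (x = Add(-9, -2829041) = -2829050)
Add(Mul(3679372, Pow(-2422550, -1)), Mul(2161250, Pow(x, -1))) = Add(Mul(3679372, Pow(-2422550, -1)), Mul(2161250, Pow(-2829050, -1))) = Add(Mul(3679372, Rational(-1, 2422550)), Mul(2161250, Rational(-1, 2829050))) = Add(Rational(-1839686, 1211275), Rational(-6175, 8083)) = Rational(-22349805063, 9790735825)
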